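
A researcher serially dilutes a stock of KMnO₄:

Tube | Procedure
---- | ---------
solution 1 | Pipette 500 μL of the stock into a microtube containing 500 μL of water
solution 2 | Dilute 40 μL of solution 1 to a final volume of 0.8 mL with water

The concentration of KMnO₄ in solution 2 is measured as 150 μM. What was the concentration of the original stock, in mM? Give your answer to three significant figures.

6.00 mM

Step 1: 500 μL + 500 μL = 1000 μL total → factor 1000/500 = 2
Step 2: 40 μL brought to 0.8 mL → factor 800/40 = 20
Overall dilution factor = 2 × 20 = 40
Stock = 150 μM × 40 = 6000 μM = 6.00 mM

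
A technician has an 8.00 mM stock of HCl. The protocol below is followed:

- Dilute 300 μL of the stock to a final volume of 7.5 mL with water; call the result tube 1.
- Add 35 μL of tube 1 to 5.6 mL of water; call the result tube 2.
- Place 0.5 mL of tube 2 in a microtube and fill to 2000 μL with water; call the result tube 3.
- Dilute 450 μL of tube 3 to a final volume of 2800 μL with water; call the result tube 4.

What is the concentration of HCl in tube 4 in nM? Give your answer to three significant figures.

79.9 nM

Step 1: 300 μL brought to 7.5 mL → factor 7500/300 = 25
Step 2: 35 μL + 5.6 mL = 5635 μL total → factor 5635/35 = 161
Step 3: 0.5 mL brought to 2000 μL → factor 2/0.5 = 4
Step 4: 450 μL brought to 2800 μL → factor 2800/450 = 6.2222
Overall dilution factor = 25 × 161 × 4 × 6.2222 = 1.0018 × 10^5
Final = 8.00 mM / 1.0018 × 10^5 = 7.986 × 10^-5 mM = 79.9 nM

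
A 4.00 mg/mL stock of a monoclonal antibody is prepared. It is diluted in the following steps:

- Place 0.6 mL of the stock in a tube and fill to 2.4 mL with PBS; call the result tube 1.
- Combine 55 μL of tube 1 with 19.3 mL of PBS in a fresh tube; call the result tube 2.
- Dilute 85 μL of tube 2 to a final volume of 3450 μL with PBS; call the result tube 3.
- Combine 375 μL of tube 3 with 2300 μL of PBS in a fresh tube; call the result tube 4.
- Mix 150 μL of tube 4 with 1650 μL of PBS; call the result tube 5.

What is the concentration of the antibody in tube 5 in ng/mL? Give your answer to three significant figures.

Step 1: 0.6 mL brought to 2.4 mL → factor 2.4/0.6 = 4
Step 2: 55 μL + 19.3 mL = 19355 μL total → factor 19355/55 = 351.91
Step 3: 85 μL brought to 3450 μL → factor 3450/85 = 40.588
Step 4: 375 μL + 2300 μL = 2675 μL total → factor 2675/375 = 7.1333
Step 5: 150 μL + 1650 μL = 1800 μL total → factor 1800/150 = 12
Overall dilution factor = 4 × 351.91 × 40.588 × 7.1333 × 12 = 4.8906 × 10^6
Final = 4.00 mg/mL / 4.8906 × 10^6 = 8.179 × 10^-7 mg/mL = 0.818 ng/mL

0.818 ng/mL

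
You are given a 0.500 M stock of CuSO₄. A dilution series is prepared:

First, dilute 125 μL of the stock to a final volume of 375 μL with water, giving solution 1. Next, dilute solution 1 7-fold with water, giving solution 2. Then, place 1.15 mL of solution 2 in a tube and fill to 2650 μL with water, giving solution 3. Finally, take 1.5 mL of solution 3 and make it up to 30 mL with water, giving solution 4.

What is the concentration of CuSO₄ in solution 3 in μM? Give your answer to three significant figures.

Step 1: 125 μL brought to 375 μL → factor 375/125 = 3
Step 2: 7-fold → factor 7
Step 3: 1.15 mL brought to 2650 μL → factor 2.65/1.15 = 2.3043
Dilution factor through solution 3 = 3 × 7 × 2.3043 = 48.391
[solution 3] = 0.500 M / 48.391 = 0.01033 M = 1.03 × 10^4 μM

1.03 × 10^4 μM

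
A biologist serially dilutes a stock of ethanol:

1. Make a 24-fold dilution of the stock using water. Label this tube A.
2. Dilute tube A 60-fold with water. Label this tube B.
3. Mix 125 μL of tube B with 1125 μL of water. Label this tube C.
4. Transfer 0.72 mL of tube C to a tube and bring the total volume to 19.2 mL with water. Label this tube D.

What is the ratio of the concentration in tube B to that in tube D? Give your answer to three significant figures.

Step 1: 24-fold → factor 24
Step 2: 60-fold → factor 60
Step 3: 125 μL + 1125 μL = 1250 μL total → factor 1250/125 = 10
Step 4: 0.72 mL brought to 19.2 mL → factor 19.2/0.72 = 26.667
Dilution factor to tube B = 1440; to tube D = 3.84 × 10^5
[tube B]/[tube D] = (factor to tube D)/(factor to tube B) = 3.84 × 10^5/1440 = 267

267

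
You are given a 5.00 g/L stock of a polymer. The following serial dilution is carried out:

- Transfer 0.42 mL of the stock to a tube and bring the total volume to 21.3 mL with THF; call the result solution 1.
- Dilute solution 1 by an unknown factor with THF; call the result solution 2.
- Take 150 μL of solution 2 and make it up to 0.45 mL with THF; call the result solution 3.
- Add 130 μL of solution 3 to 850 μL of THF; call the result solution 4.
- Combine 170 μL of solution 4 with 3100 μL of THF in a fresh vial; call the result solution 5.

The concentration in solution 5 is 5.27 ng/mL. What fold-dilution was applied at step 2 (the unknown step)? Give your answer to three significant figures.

43.0-fold

Step 1: 0.42 mL brought to 21.3 mL → factor 21.3/0.42 = 50.714
Step 2: unknown factor x
Step 3: 150 μL brought to 0.45 mL → factor 450/150 = 3
Step 4: 130 μL + 850 μL = 980 μL total → factor 980/130 = 7.5385
Step 5: 170 μL + 3100 μL = 3270 μL total → factor 3270/170 = 19.235
Product of known-step factors = 22061
Overall factor = 5.00 g/L / (5.27 ng/mL) = 9.4877 × 10^5
x = 9.4877 × 10^5 / 22061 = 43.0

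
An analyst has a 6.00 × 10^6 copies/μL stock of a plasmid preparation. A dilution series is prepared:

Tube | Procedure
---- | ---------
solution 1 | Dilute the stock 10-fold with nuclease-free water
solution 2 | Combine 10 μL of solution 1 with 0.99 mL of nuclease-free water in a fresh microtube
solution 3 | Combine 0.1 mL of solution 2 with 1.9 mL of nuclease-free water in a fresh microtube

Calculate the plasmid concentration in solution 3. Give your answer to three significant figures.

300 copies/μL

Step 1: 10-fold → factor 10
Step 2: 10 μL + 0.99 mL = 1000 μL total → factor 1000/10 = 100
Step 3: 0.1 mL + 1.9 mL = 2 mL total → factor 2/0.1 = 20
Dilution factor through solution 3 = 10 × 100 × 20 = 20000
[solution 3] = 6.00 × 10^6 copies/μL / 20000 = 300 copies/μL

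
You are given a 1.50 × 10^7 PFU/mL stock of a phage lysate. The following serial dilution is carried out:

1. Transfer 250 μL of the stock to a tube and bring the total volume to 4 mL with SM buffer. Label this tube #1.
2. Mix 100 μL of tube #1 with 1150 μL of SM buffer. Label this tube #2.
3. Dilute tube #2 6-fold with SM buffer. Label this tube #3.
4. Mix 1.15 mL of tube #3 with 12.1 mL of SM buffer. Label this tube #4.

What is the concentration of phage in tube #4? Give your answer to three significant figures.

Step 1: 250 μL brought to 4 mL → factor 4000/250 = 16
Step 2: 100 μL + 1150 μL = 1250 μL total → factor 1250/100 = 12.5
Step 3: 6-fold → factor 6
Step 4: 1.15 mL + 12.1 mL = 13.25 mL total → factor 13.25/1.15 = 11.522
Overall dilution factor = 16 × 12.5 × 6 × 11.522 = 13826
Final = 1.50 × 10^7 PFU/mL / 13826 = 1.08 × 10^3 PFU/mL

1.08 × 10^3 PFU/mL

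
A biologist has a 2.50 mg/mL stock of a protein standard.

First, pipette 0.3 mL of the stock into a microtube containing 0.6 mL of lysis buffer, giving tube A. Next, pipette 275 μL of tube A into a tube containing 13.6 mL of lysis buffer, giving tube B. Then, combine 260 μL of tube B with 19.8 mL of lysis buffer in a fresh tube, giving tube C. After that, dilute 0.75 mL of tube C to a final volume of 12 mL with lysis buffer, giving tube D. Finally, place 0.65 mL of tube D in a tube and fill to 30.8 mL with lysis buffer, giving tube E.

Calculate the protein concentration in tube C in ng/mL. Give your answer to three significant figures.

214 ng/mL

Step 1: 0.3 mL + 0.6 mL = 0.9 mL total → factor 0.9/0.3 = 3
Step 2: 275 μL + 13.6 mL = 13875 μL total → factor 13875/275 = 50.455
Step 3: 260 μL + 19.8 mL = 20060 μL total → factor 20060/260 = 77.154
Dilution factor through tube C = 3 × 50.455 × 77.154 = 11678
[tube C] = 2.50 mg/mL / 11678 = 0.0002141 mg/mL = 214 ng/mL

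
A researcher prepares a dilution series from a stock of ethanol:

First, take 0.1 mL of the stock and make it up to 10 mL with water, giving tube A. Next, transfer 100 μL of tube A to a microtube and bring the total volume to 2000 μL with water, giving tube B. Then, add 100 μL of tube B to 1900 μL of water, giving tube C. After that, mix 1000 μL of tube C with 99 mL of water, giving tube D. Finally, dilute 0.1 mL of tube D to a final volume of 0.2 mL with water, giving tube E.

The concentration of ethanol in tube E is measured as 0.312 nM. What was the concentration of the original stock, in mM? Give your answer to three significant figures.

Step 1: 0.1 mL brought to 10 mL → factor 10/0.1 = 100
Step 2: 100 μL brought to 2000 μL → factor 2000/100 = 20
Step 3: 100 μL + 1900 μL = 2000 μL total → factor 2000/100 = 20
Step 4: 1000 μL + 99 mL = 1 × 10^5 μL total → factor 1 × 10^5/1000 = 100
Step 5: 0.1 mL brought to 0.2 mL → factor 0.2/0.1 = 2
Overall dilution factor = 100 × 20 × 20 × 100 × 2 = 8 × 10^6
Stock = 0.312 nM × 8 × 10^6 = 2.496 × 10^6 nM = 2.50 mM

2.50 mM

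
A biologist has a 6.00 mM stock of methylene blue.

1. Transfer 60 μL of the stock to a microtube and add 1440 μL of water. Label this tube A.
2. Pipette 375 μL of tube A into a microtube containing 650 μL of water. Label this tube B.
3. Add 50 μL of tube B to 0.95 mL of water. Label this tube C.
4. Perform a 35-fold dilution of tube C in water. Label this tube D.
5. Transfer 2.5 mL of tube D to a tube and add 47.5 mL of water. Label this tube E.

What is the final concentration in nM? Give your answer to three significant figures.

6.27 nM

Step 1: 60 μL + 1440 μL = 1500 μL total → factor 1500/60 = 25
Step 2: 375 μL + 650 μL = 1025 μL total → factor 1025/375 = 2.7333
Step 3: 50 μL + 0.95 mL = 1000 μL total → factor 1000/50 = 20
Step 4: 35-fold → factor 35
Step 5: 2.5 mL + 47.5 mL = 50 mL total → factor 50/2.5 = 20
Overall dilution factor = 25 × 2.7333 × 20 × 35 × 20 = 9.5667 × 10^5
Final = 6.00 mM / 9.5667 × 10^5 = 6.272 × 10^-6 mM = 6.27 nM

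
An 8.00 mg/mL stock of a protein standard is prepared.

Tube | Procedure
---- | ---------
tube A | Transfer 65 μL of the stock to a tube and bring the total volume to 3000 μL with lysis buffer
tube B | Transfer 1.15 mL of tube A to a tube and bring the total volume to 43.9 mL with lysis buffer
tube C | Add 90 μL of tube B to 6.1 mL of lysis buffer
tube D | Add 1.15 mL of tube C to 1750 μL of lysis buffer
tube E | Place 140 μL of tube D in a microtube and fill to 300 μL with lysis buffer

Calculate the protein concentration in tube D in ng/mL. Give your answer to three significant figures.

Step 1: 65 μL brought to 3000 μL → factor 3000/65 = 46.154
Step 2: 1.15 mL brought to 43.9 mL → factor 43.9/1.15 = 38.174
Step 3: 90 μL + 6.1 mL = 6190 μL total → factor 6190/90 = 68.778
Step 4: 1.15 mL + 1750 μL = 2.9 mL total → factor 2.9/1.15 = 2.5217
Dilution factor through tube D = 46.154 × 38.174 × 68.778 × 2.5217 = 3.0558 × 10^5
[tube D] = 8.00 mg/mL / 3.0558 × 10^5 = 2.618 × 10^-5 mg/mL = 26.2 ng/mL

26.2 ng/mL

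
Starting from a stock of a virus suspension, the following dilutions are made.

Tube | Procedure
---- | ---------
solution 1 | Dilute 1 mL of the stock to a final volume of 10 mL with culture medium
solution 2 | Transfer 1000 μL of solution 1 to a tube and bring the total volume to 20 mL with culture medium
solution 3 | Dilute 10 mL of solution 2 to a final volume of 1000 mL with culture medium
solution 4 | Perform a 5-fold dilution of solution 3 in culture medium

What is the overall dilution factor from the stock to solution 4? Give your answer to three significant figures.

Step 1: 1 mL brought to 10 mL → factor 10/1 = 10
Step 2: 1000 μL brought to 20 mL → factor 20000/1000 = 20
Step 3: 10 mL brought to 1000 mL → factor 1000/10 = 100
Step 4: 5-fold → factor 5
Overall dilution factor = 10 × 20 × 100 × 5 = 1 × 10^5

1.00 × 10^5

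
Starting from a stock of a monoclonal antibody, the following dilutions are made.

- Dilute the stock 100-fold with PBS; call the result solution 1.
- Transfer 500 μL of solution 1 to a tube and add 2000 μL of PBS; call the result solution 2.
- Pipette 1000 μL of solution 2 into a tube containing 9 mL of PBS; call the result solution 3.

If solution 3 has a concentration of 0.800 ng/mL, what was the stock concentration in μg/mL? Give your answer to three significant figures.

4.00 μg/mL

Step 1: 100-fold → factor 100
Step 2: 500 μL + 2000 μL = 2500 μL total → factor 2500/500 = 5
Step 3: 1000 μL + 9 mL = 10000 μL total → factor 10000/1000 = 10
Overall dilution factor = 100 × 5 × 10 = 5000
Stock = 0.800 ng/mL × 5000 = 4000 ng/mL = 4.00 μg/mL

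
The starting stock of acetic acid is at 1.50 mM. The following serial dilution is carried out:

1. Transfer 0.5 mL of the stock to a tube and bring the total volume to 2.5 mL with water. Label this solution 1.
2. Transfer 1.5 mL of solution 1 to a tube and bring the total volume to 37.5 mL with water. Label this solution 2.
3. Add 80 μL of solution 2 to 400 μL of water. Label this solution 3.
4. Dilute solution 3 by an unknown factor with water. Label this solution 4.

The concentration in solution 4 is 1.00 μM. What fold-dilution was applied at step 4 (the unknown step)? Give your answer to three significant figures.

2.00-fold

Step 1: 0.5 mL brought to 2.5 mL → factor 2.5/0.5 = 5
Step 2: 1.5 mL brought to 37.5 mL → factor 37.5/1.5 = 25
Step 3: 80 μL + 400 μL = 480 μL total → factor 480/80 = 6
Step 4: unknown factor x
Product of known-step factors = 750
Overall factor = 1.50 mM / (1.00 μM) = 1500
x = 1500 / 750 = 2.00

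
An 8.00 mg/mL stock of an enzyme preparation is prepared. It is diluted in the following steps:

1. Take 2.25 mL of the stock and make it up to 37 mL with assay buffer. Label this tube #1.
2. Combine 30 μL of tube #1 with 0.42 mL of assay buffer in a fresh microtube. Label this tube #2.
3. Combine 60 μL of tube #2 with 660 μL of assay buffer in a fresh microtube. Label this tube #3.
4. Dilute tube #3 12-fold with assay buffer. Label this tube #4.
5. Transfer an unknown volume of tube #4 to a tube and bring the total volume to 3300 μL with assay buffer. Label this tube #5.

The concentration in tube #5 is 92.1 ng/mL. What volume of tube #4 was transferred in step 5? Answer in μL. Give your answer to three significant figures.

1.35 × 10^3 μL

Step 1: 2.25 mL brought to 37 mL → factor 37/2.25 = 16.444
Step 2: 30 μL + 0.42 mL = 450 μL total → factor 450/30 = 15
Step 3: 60 μL + 660 μL = 720 μL total → factor 720/60 = 12
Step 4: 12-fold → factor 12
Step 5: v brought to 3300 μL → factor = 3300 μL/v
Product of known-step factors = 35520
Overall factor = 8.00 mg/mL / (92.1 ng/mL) = 86862
Step-5 factor = 86862 / 35520 = 2.4454
v = 3300 μL / 2.4454 = 1.35 × 10^3 μL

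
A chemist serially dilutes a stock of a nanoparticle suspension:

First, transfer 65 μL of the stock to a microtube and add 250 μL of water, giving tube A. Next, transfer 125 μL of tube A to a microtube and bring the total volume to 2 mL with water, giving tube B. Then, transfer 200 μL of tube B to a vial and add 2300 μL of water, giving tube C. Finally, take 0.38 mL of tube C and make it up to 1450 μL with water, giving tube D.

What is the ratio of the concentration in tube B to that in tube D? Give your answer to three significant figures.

Step 1: 65 μL + 250 μL = 315 μL total → factor 315/65 = 4.8462
Step 2: 125 μL brought to 2 mL → factor 2000/125 = 16
Step 3: 200 μL + 2300 μL = 2500 μL total → factor 2500/200 = 12.5
Step 4: 0.38 mL brought to 1450 μL → factor 1.45/0.38 = 3.8158
Dilution factor to tube B = 77.538; to tube D = 3698.4
[tube B]/[tube D] = (factor to tube D)/(factor to tube B) = 3698.4/77.538 = 47.7

47.7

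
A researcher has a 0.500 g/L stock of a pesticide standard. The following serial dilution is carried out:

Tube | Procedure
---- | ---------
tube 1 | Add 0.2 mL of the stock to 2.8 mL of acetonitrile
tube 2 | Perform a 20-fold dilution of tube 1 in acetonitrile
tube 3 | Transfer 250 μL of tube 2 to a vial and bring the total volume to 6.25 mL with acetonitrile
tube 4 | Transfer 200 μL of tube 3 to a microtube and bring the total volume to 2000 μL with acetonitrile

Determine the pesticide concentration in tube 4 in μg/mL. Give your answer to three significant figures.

0.00667 μg/mL

Step 1: 0.2 mL + 2.8 mL = 3 mL total → factor 3/0.2 = 15
Step 2: 20-fold → factor 20
Step 3: 250 μL brought to 6.25 mL → factor 6250/250 = 25
Step 4: 200 μL brought to 2000 μL → factor 2000/200 = 10
Overall dilution factor = 15 × 20 × 25 × 10 = 75000
Final = 0.500 g/L / 75000 = 6.667 × 10^-6 g/L = 0.00667 μg/mL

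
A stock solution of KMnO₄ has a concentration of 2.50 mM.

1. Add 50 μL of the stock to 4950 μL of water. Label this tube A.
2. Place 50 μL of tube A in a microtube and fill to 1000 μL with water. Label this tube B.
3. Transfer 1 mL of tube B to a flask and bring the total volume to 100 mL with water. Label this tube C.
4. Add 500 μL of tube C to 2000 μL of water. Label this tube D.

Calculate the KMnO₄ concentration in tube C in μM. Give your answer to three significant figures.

Step 1: 50 μL + 4950 μL = 5000 μL total → factor 5000/50 = 100
Step 2: 50 μL brought to 1000 μL → factor 1000/50 = 20
Step 3: 1 mL brought to 100 mL → factor 100/1 = 100
Dilution factor through tube C = 100 × 20 × 100 = 2 × 10^5
[tube C] = 2.50 mM / 2 × 10^5 = 1.250 × 10^-5 mM = 0.0125 μM

0.0125 μM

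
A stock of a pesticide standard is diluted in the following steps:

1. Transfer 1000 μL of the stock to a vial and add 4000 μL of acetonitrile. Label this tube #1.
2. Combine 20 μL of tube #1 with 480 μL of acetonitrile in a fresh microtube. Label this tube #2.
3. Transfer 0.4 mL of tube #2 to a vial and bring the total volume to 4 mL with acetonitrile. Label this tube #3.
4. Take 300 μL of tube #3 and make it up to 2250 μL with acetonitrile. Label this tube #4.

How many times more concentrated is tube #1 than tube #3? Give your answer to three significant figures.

250

Step 1: 1000 μL + 4000 μL = 5000 μL total → factor 5000/1000 = 5
Step 2: 20 μL + 480 μL = 500 μL total → factor 500/20 = 25
Step 3: 0.4 mL brought to 4 mL → factor 4/0.4 = 10
Dilution factor to tube #1 = 5; to tube #3 = 1250
[tube #1]/[tube #3] = (factor to tube #3)/(factor to tube #1) = 1250/5 = 250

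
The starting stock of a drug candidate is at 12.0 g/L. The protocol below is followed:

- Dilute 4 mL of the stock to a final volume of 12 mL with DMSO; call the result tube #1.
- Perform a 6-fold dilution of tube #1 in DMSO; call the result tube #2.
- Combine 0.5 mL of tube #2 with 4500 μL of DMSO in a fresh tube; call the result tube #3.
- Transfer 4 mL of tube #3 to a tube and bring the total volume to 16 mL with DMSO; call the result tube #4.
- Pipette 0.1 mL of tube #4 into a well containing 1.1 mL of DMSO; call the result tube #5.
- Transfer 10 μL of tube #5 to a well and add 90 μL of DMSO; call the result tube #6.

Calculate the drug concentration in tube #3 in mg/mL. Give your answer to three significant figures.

Step 1: 4 mL brought to 12 mL → factor 12/4 = 3
Step 2: 6-fold → factor 6
Step 3: 0.5 mL + 4500 μL = 5 mL total → factor 5/0.5 = 10
Dilution factor through tube #3 = 3 × 6 × 10 = 180
[tube #3] = 12.0 g/L / 180 = 0.06667 g/L = 0.0667 mg/mL

0.0667 mg/mL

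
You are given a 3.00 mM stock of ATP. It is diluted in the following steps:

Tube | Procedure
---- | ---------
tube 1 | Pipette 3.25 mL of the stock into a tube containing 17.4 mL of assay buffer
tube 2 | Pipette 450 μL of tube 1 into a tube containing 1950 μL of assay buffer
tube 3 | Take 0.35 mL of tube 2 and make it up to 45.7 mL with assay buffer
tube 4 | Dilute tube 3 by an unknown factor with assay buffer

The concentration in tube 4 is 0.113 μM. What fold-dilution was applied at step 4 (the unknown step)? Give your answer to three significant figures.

Step 1: 3.25 mL + 17.4 mL = 20.65 mL total → factor 20.65/3.25 = 6.3538
Step 2: 450 μL + 1950 μL = 2400 μL total → factor 2400/450 = 5.3333
Step 3: 0.35 mL brought to 45.7 mL → factor 45.7/0.35 = 130.57
Step 4: unknown factor x
Product of known-step factors = 4424.7
Overall factor = 3.00 mM / (0.113 μM) = 26549
x = 26549 / 4424.7 = 6.00

6.00-fold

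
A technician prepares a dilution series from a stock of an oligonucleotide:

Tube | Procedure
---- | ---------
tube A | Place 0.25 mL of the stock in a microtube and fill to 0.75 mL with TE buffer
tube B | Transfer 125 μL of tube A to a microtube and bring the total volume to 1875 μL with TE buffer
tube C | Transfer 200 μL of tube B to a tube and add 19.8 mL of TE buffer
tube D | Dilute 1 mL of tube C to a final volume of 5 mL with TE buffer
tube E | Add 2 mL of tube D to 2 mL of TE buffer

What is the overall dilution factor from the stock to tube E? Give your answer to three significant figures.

Step 1: 0.25 mL brought to 0.75 mL → factor 0.75/0.25 = 3
Step 2: 125 μL brought to 1875 μL → factor 1875/125 = 15
Step 3: 200 μL + 19.8 mL = 20000 μL total → factor 20000/200 = 100
Step 4: 1 mL brought to 5 mL → factor 5/1 = 5
Step 5: 2 mL + 2 mL = 4 mL total → factor 4/2 = 2
Overall dilution factor = 3 × 15 × 100 × 5 × 2 = 45000

4.50 × 10^4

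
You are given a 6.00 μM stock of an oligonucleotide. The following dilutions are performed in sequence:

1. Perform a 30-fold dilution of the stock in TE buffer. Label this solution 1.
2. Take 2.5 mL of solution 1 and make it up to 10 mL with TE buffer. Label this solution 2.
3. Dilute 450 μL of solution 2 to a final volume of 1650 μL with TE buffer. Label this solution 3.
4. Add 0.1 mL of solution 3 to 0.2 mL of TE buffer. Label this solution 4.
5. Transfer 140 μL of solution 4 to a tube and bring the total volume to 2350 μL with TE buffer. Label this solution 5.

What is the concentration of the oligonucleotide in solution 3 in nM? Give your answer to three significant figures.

13.6 nM

Step 1: 30-fold → factor 30
Step 2: 2.5 mL brought to 10 mL → factor 10/2.5 = 4
Step 3: 450 μL brought to 1650 μL → factor 1650/450 = 3.6667
Dilution factor through solution 3 = 30 × 4 × 3.6667 = 440
[solution 3] = 6.00 μM / 440 = 0.01364 μM = 13.6 nM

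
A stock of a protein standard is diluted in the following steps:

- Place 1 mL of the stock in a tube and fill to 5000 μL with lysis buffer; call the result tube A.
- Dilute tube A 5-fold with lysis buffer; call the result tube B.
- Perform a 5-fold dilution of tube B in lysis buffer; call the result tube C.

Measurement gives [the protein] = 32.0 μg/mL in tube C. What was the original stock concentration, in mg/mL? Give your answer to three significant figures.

Step 1: 1 mL brought to 5000 μL → factor 5/1 = 5
Step 2: 5-fold → factor 5
Step 3: 5-fold → factor 5
Overall dilution factor = 5 × 5 × 5 = 125
Stock = 32.0 μg/mL × 125 = 4000 μg/mL = 4.00 mg/mL

4.00 mg/mL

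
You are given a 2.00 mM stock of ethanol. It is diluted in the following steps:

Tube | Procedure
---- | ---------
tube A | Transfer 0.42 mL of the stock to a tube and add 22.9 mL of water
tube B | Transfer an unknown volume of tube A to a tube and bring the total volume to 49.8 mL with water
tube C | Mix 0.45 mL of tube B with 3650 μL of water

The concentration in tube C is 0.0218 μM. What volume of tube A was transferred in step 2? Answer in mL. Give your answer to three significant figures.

Step 1: 0.42 mL + 22.9 mL = 23.32 mL total → factor 23.32/0.42 = 55.524
Step 2: v brought to 49.8 mL → factor = 49.8 mL/v
Step 3: 0.45 mL + 3650 μL = 4.1 mL total → factor 4.1/0.45 = 9.1111
Product of known-step factors = 505.88
Overall factor = 2.00 mM / (0.0218 μM) = 91743
Step-2 factor = 91743 / 505.88 = 181.35
v = 49.8 mL / 181.35 = 0.275 mL

0.275 mL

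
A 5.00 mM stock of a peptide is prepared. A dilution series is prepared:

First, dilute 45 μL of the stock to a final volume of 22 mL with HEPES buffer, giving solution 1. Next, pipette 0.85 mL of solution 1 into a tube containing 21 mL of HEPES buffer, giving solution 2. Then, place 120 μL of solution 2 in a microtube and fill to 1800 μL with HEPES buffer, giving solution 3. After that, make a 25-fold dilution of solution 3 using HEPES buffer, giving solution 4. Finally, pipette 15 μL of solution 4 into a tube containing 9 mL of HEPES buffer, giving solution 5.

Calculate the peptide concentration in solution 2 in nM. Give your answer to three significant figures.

398 nM

Step 1: 45 μL brought to 22 mL → factor 22000/45 = 488.89
Step 2: 0.85 mL + 21 mL = 21.85 mL total → factor 21.85/0.85 = 25.706
Dilution factor through solution 2 = 488.89 × 25.706 = 12567
[solution 2] = 5.00 mM / 12567 = 0.0003979 mM = 398 nM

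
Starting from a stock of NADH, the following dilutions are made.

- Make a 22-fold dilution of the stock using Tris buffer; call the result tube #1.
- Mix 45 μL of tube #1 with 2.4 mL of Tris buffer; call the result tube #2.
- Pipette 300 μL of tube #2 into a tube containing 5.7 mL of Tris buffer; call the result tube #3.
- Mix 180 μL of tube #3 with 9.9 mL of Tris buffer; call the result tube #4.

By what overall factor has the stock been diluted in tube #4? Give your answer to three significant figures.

1.34 × 10^6

Step 1: 22-fold → factor 22
Step 2: 45 μL + 2.4 mL = 2445 μL total → factor 2445/45 = 54.333
Step 3: 300 μL + 5.7 mL = 6000 μL total → factor 6000/300 = 20
Step 4: 180 μL + 9.9 mL = 10080 μL total → factor 10080/180 = 56
Overall dilution factor = 22 × 54.333 × 20 × 56 = 1.3388 × 10^6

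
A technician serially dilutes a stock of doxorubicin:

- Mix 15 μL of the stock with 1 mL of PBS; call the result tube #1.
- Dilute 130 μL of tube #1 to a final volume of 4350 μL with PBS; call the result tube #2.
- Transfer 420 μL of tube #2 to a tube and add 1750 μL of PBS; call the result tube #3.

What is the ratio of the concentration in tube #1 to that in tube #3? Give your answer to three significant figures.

Step 1: 15 μL + 1 mL = 1015 μL total → factor 1015/15 = 67.667
Step 2: 130 μL brought to 4350 μL → factor 4350/130 = 33.462
Step 3: 420 μL + 1750 μL = 2170 μL total → factor 2170/420 = 5.1667
Dilution factor to tube #1 = 67.667; to tube #3 = 11699
[tube #1]/[tube #3] = (factor to tube #3)/(factor to tube #1) = 11699/67.667 = 173

173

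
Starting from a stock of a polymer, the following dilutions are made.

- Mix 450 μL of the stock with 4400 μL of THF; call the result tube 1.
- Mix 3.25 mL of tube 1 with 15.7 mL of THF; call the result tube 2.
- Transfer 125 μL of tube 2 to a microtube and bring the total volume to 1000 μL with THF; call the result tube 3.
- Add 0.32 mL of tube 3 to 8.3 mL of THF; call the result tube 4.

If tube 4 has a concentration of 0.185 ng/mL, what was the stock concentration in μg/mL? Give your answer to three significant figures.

Step 1: 450 μL + 4400 μL = 4850 μL total → factor 4850/450 = 10.778
Step 2: 3.25 mL + 15.7 mL = 18.95 mL total → factor 18.95/3.25 = 5.8308
Step 3: 125 μL brought to 1000 μL → factor 1000/125 = 8
Step 4: 0.32 mL + 8.3 mL = 8.62 mL total → factor 8.62/0.32 = 26.938
Overall dilution factor = 10.778 × 5.8308 × 8 × 26.938 = 13543
Stock = 0.185 ng/mL × 13543 = 2505 ng/mL = 2.51 μg/mL

2.51 μg/mL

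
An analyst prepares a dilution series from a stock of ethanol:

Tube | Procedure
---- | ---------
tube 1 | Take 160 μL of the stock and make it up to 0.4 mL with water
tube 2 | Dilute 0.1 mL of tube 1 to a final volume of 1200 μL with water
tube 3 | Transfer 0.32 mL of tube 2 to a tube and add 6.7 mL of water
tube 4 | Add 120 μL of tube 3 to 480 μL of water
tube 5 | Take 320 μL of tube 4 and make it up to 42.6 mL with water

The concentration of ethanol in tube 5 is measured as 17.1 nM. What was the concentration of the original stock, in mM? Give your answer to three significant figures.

7.49 mM

Step 1: 160 μL brought to 0.4 mL → factor 400/160 = 2.5
Step 2: 0.1 mL brought to 1200 μL → factor 1.2/0.1 = 12
Step 3: 0.32 mL + 6.7 mL = 7.02 mL total → factor 7.02/0.32 = 21.938
Step 4: 120 μL + 480 μL = 600 μL total → factor 600/120 = 5
Step 5: 320 μL brought to 42.6 mL → factor 42600/320 = 133.12
Overall dilution factor = 2.5 × 12 × 21.938 × 5 × 133.12 = 4.3806 × 10^5
Stock = 17.1 nM × 4.3806 × 10^5 = 7.491 × 10^6 nM = 7.49 mM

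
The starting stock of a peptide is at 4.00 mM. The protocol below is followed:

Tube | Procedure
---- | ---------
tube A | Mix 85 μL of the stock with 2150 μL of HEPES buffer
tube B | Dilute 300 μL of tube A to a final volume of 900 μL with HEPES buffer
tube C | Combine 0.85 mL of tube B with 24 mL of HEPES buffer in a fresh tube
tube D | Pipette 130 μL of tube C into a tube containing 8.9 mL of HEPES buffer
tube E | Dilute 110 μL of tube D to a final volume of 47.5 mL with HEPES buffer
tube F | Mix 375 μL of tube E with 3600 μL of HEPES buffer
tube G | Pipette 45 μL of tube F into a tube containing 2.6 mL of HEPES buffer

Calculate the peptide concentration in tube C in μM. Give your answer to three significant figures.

1.73 μM

Step 1: 85 μL + 2150 μL = 2235 μL total → factor 2235/85 = 26.294
Step 2: 300 μL brought to 900 μL → factor 900/300 = 3
Step 3: 0.85 mL + 24 mL = 24.85 mL total → factor 24.85/0.85 = 29.235
Dilution factor through tube C = 26.294 × 3 × 29.235 = 2306.1
[tube C] = 4.00 mM / 2306.1 = 0.001734 mM = 1.73 μM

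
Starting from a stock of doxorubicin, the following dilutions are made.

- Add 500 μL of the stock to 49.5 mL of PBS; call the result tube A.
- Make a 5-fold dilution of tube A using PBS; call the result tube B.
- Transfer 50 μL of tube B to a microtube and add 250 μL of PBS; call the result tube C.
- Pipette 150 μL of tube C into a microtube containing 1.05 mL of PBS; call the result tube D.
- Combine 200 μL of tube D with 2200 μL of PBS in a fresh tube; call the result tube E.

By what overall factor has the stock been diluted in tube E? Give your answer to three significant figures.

2.88 × 10^5

Step 1: 500 μL + 49.5 mL = 50000 μL total → factor 50000/500 = 100
Step 2: 5-fold → factor 5
Step 3: 50 μL + 250 μL = 300 μL total → factor 300/50 = 6
Step 4: 150 μL + 1.05 mL = 1200 μL total → factor 1200/150 = 8
Step 5: 200 μL + 2200 μL = 2400 μL total → factor 2400/200 = 12
Overall dilution factor = 100 × 5 × 6 × 8 × 12 = 2.88 × 10^5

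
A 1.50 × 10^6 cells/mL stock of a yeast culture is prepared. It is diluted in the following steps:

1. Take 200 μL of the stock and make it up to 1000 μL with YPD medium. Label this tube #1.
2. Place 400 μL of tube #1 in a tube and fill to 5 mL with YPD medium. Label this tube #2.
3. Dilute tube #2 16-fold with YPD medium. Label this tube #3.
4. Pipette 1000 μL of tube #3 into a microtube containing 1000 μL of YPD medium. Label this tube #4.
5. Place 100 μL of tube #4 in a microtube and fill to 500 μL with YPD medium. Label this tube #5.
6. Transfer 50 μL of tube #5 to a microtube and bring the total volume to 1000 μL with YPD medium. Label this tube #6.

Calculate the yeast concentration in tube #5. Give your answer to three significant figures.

150 cells/mL

Step 1: 200 μL brought to 1000 μL → factor 1000/200 = 5
Step 2: 400 μL brought to 5 mL → factor 5000/400 = 12.5
Step 3: 16-fold → factor 16
Step 4: 1000 μL + 1000 μL = 2000 μL total → factor 2000/1000 = 2
Step 5: 100 μL brought to 500 μL → factor 500/100 = 5
Dilution factor through tube #5 = 5 × 12.5 × 16 × 2 × 5 = 10000
[tube #5] = 1.50 × 10^6 cells/mL / 10000 = 150 cells/mL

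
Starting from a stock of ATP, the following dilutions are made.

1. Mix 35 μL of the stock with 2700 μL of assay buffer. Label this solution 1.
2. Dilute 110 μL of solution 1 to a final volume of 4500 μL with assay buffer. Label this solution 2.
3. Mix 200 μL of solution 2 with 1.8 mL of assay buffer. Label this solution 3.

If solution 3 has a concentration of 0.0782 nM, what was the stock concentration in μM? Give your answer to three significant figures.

2.50 μM

Step 1: 35 μL + 2700 μL = 2735 μL total → factor 2735/35 = 78.143
Step 2: 110 μL brought to 4500 μL → factor 4500/110 = 40.909
Step 3: 200 μL + 1.8 mL = 2000 μL total → factor 2000/200 = 10
Overall dilution factor = 78.143 × 40.909 × 10 = 31968
Stock = 0.0782 nM × 31968 = 2500 nM = 2.50 μM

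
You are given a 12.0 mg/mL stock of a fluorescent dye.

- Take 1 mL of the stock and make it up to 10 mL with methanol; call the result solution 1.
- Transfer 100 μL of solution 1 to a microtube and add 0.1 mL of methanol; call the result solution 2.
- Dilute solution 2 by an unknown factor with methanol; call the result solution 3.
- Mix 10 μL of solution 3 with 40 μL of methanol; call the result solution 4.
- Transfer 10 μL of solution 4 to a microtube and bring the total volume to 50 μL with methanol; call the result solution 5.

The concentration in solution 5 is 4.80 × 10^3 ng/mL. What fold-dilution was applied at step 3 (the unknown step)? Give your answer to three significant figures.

5.00-fold

Step 1: 1 mL brought to 10 mL → factor 10/1 = 10
Step 2: 100 μL + 0.1 mL = 200 μL total → factor 200/100 = 2
Step 3: unknown factor x
Step 4: 10 μL + 40 μL = 50 μL total → factor 50/10 = 5
Step 5: 10 μL brought to 50 μL → factor 50/10 = 5
Product of known-step factors = 500
Overall factor = 12.0 mg/mL / (4.80 × 10^3 ng/mL) = 2500
x = 2500 / 500 = 5.00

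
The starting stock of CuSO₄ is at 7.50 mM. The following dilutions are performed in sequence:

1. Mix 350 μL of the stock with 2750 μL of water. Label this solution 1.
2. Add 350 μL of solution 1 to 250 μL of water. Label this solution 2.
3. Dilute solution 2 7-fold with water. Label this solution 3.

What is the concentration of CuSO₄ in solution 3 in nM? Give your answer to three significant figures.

7.06 × 10^4 nM

Step 1: 350 μL + 2750 μL = 3100 μL total → factor 3100/350 = 8.8571
Step 2: 350 μL + 250 μL = 600 μL total → factor 600/350 = 1.7143
Step 3: 7-fold → factor 7
Overall dilution factor = 8.8571 × 1.7143 × 7 = 106.29
Final = 7.50 mM / 106.29 = 0.07056 mM = 7.06 × 10^4 nM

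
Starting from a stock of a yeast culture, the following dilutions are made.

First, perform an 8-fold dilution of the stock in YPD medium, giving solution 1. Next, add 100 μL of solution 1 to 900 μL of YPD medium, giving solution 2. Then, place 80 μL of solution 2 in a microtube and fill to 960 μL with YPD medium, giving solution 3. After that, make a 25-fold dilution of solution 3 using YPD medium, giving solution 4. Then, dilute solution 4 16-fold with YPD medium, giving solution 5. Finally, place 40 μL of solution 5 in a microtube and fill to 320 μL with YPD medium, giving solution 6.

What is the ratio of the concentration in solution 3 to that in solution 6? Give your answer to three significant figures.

3.20 × 10^3

Step 1: 8-fold → factor 8
Step 2: 100 μL + 900 μL = 1000 μL total → factor 1000/100 = 10
Step 3: 80 μL brought to 960 μL → factor 960/80 = 12
Step 4: 25-fold → factor 25
Step 5: 16-fold → factor 16
Step 6: 40 μL brought to 320 μL → factor 320/40 = 8
Dilution factor to solution 3 = 960; to solution 6 = 3.072 × 10^6
[solution 3]/[solution 6] = (factor to solution 6)/(factor to solution 3) = 3.072 × 10^6/960 = 3.20 × 10^3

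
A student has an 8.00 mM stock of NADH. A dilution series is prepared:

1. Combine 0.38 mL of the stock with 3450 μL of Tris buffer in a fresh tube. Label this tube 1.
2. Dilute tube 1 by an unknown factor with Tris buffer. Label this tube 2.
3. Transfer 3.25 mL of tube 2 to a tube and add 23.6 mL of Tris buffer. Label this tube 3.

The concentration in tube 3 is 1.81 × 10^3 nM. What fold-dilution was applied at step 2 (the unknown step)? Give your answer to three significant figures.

53.1-fold

Step 1: 0.38 mL + 3450 μL = 3.83 mL total → factor 3.83/0.38 = 10.079
Step 2: unknown factor x
Step 3: 3.25 mL + 23.6 mL = 26.85 mL total → factor 26.85/3.25 = 8.2615
Product of known-step factors = 83.268
Overall factor = 8.00 mM / (1.81 × 10^3 nM) = 4419.9
x = 4419.9 / 83.268 = 53.1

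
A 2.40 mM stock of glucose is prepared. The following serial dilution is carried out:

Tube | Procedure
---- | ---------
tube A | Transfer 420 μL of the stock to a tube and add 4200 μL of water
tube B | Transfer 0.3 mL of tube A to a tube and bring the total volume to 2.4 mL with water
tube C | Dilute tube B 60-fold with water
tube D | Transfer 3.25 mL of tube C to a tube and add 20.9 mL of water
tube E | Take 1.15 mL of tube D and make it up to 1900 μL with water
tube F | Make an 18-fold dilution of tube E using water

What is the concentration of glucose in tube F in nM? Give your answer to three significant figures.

Step 1: 420 μL + 4200 μL = 4620 μL total → factor 4620/420 = 11
Step 2: 0.3 mL brought to 2.4 mL → factor 2.4/0.3 = 8
Step 3: 60-fold → factor 60
Step 4: 3.25 mL + 20.9 mL = 24.15 mL total → factor 24.15/3.25 = 7.4308
Step 5: 1.15 mL brought to 1900 μL → factor 1.9/1.15 = 1.6522
Step 6: 18-fold → factor 18
Overall dilution factor = 11 × 8 × 60 × 7.4308 × 1.6522 × 18 = 1.1668 × 10^6
Final = 2.40 mM / 1.1668 × 10^6 = 2.057 × 10^-6 mM = 2.06 nM

2.06 nM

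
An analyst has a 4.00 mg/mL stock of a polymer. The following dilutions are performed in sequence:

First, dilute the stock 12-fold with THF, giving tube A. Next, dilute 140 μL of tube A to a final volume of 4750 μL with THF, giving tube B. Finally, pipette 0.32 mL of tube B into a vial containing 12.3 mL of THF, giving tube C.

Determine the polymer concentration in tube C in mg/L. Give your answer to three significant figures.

Step 1: 12-fold → factor 12
Step 2: 140 μL brought to 4750 μL → factor 4750/140 = 33.929
Step 3: 0.32 mL + 12.3 mL = 12.62 mL total → factor 12.62/0.32 = 39.438
Overall dilution factor = 12 × 33.929 × 39.438 = 16057
Final = 4.00 mg/mL / 16057 = 0.0002491 mg/mL = 0.249 mg/L

0.249 mg/L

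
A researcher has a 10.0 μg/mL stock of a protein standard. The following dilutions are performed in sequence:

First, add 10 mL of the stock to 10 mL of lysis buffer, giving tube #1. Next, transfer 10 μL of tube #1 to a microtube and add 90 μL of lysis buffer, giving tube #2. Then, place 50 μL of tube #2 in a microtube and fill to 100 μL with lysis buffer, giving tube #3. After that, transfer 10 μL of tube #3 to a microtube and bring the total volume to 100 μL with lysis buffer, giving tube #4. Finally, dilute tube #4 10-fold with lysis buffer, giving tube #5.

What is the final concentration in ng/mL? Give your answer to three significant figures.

Step 1: 10 mL + 10 mL = 20 mL total → factor 20/10 = 2
Step 2: 10 μL + 90 μL = 100 μL total → factor 100/10 = 10
Step 3: 50 μL brought to 100 μL → factor 100/50 = 2
Step 4: 10 μL brought to 100 μL → factor 100/10 = 10
Step 5: 10-fold → factor 10
Overall dilution factor = 2 × 10 × 2 × 10 × 10 = 4000
Final = 10.0 μg/mL / 4000 = 0.002500 μg/mL = 2.50 ng/mL

2.50 ng/mL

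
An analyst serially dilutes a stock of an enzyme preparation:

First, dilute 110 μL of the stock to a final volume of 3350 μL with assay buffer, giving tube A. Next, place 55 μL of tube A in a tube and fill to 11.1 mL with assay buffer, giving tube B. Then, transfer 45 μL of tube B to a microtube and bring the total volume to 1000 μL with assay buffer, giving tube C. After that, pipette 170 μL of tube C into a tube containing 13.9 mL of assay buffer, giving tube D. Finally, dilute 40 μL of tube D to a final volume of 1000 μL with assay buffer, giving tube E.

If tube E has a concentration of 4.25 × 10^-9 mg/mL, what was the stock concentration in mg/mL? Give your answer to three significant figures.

1.20 mg/mL

Step 1: 110 μL brought to 3350 μL → factor 3350/110 = 30.455
Step 2: 55 μL brought to 11.1 mL → factor 11100/55 = 201.82
Step 3: 45 μL brought to 1000 μL → factor 1000/45 = 22.222
Step 4: 170 μL + 13.9 mL = 14070 μL total → factor 14070/170 = 82.765
Step 5: 40 μL brought to 1000 μL → factor 1000/40 = 25
Overall dilution factor = 30.455 × 201.82 × 22.222 × 82.765 × 25 = 2.8261 × 10^8
Stock = 4.25 × 10^-9 mg/mL × 2.8261 × 10^8 = 1.20 mg/mL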